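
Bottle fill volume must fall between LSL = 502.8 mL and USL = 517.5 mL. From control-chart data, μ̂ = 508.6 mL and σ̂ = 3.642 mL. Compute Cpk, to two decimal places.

0.53

Cpu = (USL − μ̂) / (3σ̂) = (517.5 − 508.6) / (3 × 3.642) = 0.8146; Cpl = (μ̂ − LSL) / (3σ̂) = (508.6 − 502.8) / (3 × 3.642) = 0.5308; Cpk = min(Cpu, Cpl) = 0.5308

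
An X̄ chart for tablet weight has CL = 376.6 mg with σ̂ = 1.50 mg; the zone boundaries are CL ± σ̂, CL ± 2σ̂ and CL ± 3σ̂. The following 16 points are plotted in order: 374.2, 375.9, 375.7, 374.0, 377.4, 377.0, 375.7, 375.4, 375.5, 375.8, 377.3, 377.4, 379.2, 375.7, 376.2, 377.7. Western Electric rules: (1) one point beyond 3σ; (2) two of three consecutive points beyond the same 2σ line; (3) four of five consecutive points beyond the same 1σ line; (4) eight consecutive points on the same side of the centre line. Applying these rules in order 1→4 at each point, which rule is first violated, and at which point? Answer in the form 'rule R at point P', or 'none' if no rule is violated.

Zone of each point (C = within 1σ̂, B = 1σ̂–2σ̂, A = 2σ̂–3σ̂, * = beyond 3σ̂; sign = side of CL): 1:-B, 2:-C, 3:-C, 4:-B, 5:+C, 6:+C, 7:-C, 8:-C, 9:-C, 10:-C, 11:+C, 12:+C, 13:+B, 14:-C, 15:-C, 16:+C
No rule fires across all 16 points.

none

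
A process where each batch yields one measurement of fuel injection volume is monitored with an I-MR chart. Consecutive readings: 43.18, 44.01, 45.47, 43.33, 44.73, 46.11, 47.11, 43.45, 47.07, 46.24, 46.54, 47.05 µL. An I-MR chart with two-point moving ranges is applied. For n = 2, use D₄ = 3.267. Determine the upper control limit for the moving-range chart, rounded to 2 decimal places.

5.09

Moving ranges: 0.83, 1.46, 2.14, 1.40, 1.38, 1.00, 3.66, 3.62, 0.83, 0.30, 0.51; M̄R̄ = 17.1300 / 11 = 1.5573
UCL_MR = D₄·M̄R̄ = 3.267 × 1.5573 = 5.0876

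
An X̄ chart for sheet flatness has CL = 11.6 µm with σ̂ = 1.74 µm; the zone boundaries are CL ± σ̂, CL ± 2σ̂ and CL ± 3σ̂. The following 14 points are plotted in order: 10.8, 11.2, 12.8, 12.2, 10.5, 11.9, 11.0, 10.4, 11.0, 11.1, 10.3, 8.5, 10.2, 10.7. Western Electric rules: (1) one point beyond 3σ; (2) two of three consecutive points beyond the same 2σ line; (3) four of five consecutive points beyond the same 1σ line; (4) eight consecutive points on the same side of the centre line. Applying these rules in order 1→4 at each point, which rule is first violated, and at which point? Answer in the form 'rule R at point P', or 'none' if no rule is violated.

rule 4 at point 14

Zone of each point (C = within 1σ̂, B = 1σ̂–2σ̂, A = 2σ̂–3σ̂, * = beyond 3σ̂; sign = side of CL): 1:-C, 2:-C, 3:+C, 4:+C, 5:-C, 6:+C, 7:-C, 8:-C, 9:-C, 10:-C, 11:-C, 12:-B, 13:-C, 14:-C
Rule 4 (eight consecutive points on the same side of the centre line) is satisfied at point 14.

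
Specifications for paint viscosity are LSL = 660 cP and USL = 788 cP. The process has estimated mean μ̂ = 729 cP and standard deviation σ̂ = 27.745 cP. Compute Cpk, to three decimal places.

Cpu = (USL − μ̂) / (3σ̂) = (788 − 729) / (3 × 27.745) = 0.7088; Cpl = (μ̂ − LSL) / (3σ̂) = (729 − 660) / (3 × 27.745) = 0.8290; Cpk = min(Cpu, Cpl) = 0.7088

0.709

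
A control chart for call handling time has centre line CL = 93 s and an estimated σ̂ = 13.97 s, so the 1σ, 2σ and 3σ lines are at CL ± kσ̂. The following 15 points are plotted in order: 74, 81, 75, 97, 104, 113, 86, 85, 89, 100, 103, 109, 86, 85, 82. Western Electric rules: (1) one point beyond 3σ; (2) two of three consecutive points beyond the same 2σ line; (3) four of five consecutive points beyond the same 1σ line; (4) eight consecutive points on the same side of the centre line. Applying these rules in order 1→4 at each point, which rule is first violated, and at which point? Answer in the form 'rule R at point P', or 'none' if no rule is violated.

Zone of each point (C = within 1σ̂, B = 1σ̂–2σ̂, A = 2σ̂–3σ̂, * = beyond 3σ̂; sign = side of CL): 1:-B, 2:-C, 3:-B, 4:+C, 5:+C, 6:+B, 7:-C, 8:-C, 9:-C, 10:+C, 11:+C, 12:+B, 13:-C, 14:-C, 15:-C
No rule fires across all 15 points.

none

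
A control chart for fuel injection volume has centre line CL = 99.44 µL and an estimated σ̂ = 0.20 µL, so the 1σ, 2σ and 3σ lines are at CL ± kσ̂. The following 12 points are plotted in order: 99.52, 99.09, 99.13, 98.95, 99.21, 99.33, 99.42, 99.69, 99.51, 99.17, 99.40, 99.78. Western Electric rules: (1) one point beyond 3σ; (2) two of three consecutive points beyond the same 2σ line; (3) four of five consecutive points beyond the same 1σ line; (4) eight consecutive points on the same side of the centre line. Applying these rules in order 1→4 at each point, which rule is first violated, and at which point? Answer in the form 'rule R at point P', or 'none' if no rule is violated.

rule 3 at point 5

Zone of each point (C = within 1σ̂, B = 1σ̂–2σ̂, A = 2σ̂–3σ̂, * = beyond 3σ̂; sign = side of CL): 1:+C, 2:-B, 3:-B, 4:-A, 5:-B, 6:-C, 7:-C, 8:+B, 9:+C, 10:-B, 11:-C, 12:+B
Rule 3 (four of five consecutive points beyond the same 1σ limit) is satisfied at point 5.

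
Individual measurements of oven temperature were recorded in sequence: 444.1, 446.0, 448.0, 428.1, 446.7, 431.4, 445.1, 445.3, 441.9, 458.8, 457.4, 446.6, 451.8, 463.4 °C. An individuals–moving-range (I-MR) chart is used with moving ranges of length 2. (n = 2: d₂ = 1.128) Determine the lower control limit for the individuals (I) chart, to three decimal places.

X̄ = (444.1 + 446.0 + 448.0 + 428.1 + 446.7 + 431.4 + 445.1 + 445.3 + 441.9 + 458.8 + 457.4 + 446.6 + 451.8 + 463.4) / 14 = 446.7571
Moving ranges: 1.9, 2.0, 19.9, 18.6, 15.3, 13.7, 0.2, 3.4, 16.9, 1.4, 10.8, 5.2, 11.6; M̄R̄ = 120.9000 / 13 = 9.3000
LCL = X̄ − 3·M̄R̄/d₂ = 446.7571 − 3 × 9.3000 / 1.128 = 422.0231

422.023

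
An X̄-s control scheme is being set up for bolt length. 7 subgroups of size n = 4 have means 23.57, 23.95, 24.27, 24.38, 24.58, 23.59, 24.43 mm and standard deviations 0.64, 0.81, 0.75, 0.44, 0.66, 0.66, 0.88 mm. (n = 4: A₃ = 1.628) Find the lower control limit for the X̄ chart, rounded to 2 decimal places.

X̄̄ = (23.57 + 23.95 + 24.27 + 24.38 + 24.58 + 23.59 + 24.43) / 7 = 24.1100
s̄ = (0.64 + 0.81 + 0.75 + 0.44 + 0.66 + 0.66 + 0.88) / 7 = 0.6914
LCL = X̄̄ − A₃·s̄ = 24.1100 − 1.628 × 0.6914 = 22.9844

22.98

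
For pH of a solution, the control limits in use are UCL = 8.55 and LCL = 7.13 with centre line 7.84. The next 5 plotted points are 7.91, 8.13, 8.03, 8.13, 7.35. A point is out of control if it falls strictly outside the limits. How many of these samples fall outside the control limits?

0

All 5 points lie within [7.13, 8.55].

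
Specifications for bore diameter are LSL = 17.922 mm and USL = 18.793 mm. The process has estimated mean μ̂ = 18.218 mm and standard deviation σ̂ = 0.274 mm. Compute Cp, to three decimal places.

0.530

Cp = (USL − LSL) / (6σ̂) = (18.793 − 17.922) / (6 × 0.274) = 0.8710 / 1.6440 = 0.5298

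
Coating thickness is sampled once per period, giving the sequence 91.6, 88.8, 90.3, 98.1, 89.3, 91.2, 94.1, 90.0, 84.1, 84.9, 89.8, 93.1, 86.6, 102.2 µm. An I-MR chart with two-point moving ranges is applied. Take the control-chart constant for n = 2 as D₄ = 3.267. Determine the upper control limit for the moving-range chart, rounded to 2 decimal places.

Moving ranges: 2.8, 1.5, 7.8, 8.8, 1.9, 2.9, 4.1, 5.9, 0.8, 4.9, 3.3, 6.5, 15.6; M̄R̄ = 66.8000 / 13 = 5.1385
UCL_MR = D₄·M̄R̄ = 3.267 × 5.1385 = 16.7874

16.79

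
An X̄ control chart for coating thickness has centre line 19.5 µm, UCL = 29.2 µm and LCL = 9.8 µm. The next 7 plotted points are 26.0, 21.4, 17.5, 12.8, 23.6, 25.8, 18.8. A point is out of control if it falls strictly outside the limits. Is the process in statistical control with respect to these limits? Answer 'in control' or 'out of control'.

in control

All 7 points lie within [9.8, 29.2].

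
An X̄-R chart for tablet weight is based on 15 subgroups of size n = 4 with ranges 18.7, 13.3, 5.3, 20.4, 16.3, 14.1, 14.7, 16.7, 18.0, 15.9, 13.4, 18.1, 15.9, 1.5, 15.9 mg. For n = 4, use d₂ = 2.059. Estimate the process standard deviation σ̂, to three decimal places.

7.065

R̄ = (18.7 + 13.3 + 5.3 + 20.4 + 16.3 + 14.1 + 14.7 + 16.7 + 18.0 + 15.9 + 13.4 + 18.1 + 15.9 + 1.5 + 15.9) / 15 = 14.5467
σ̂ = R̄ / d₂ = 14.5467 / 2.059 = 7.0649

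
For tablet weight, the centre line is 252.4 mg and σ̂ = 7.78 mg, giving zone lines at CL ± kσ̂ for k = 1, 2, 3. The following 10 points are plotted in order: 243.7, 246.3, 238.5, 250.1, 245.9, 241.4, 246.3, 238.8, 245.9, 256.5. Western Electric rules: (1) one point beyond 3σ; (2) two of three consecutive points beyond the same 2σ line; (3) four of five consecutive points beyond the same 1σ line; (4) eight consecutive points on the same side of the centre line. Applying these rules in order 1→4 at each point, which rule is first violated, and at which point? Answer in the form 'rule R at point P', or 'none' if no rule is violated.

rule 4 at point 8

Zone of each point (C = within 1σ̂, B = 1σ̂–2σ̂, A = 2σ̂–3σ̂, * = beyond 3σ̂; sign = side of CL): 1:-B, 2:-C, 3:-B, 4:-C, 5:-C, 6:-B, 7:-C, 8:-B, 9:-C, 10:+C
Rule 4 (eight consecutive points on the same side of the centre line) is satisfied at point 8.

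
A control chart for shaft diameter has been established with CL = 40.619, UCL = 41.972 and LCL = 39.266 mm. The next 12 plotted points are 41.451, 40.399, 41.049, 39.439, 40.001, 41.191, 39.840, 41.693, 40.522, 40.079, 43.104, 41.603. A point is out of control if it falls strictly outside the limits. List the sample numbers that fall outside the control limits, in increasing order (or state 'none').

Compare each point to [39.266, 41.972]: sample 11 = 43.104 > UCL.

11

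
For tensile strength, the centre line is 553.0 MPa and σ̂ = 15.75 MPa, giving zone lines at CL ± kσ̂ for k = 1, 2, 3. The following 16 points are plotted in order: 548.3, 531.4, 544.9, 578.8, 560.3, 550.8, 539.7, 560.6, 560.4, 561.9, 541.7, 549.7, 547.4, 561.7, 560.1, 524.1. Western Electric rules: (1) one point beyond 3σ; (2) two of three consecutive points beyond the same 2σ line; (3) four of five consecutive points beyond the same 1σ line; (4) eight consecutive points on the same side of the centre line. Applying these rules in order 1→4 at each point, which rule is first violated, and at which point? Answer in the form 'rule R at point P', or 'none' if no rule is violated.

Zone of each point (C = within 1σ̂, B = 1σ̂–2σ̂, A = 2σ̂–3σ̂, * = beyond 3σ̂; sign = side of CL): 1:-C, 2:-B, 3:-C, 4:+B, 5:+C, 6:-C, 7:-C, 8:+C, 9:+C, 10:+C, 11:-C, 12:-C, 13:-C, 14:+C, 15:+C, 16:-B
No rule fires across all 16 points.

none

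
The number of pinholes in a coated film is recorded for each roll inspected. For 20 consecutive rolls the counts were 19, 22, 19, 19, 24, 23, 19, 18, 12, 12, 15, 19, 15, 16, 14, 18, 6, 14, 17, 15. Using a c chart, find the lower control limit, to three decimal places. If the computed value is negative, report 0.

c̄ = (19 + 22 + 19 + 19 + 24 + 23 + 19 + 18 + 12 + 12 + 15 + 19 + 15 + 16 + 14 + 18 + 6 + 14 + 17 + 15) / 20 = 336 / 20 = 16.8000
LCL = c̄ − 3√c̄ = 16.8000 − 3 × 4.0988 = 4.5037

4.504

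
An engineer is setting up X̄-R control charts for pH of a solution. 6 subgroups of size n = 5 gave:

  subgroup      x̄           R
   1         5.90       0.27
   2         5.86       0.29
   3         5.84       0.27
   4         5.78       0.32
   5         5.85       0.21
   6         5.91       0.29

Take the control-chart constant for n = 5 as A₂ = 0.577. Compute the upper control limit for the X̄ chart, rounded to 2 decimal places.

X̄̄ = (5.90 + 5.86 + 5.84 + 5.78 + 5.85 + 5.91) / 6 = 35.1400 / 6 = 5.8567
R̄ = (0.27 + 0.29 + 0.27 + 0.32 + 0.21 + 0.29) / 6 = 1.6500 / 6 = 0.2750
UCL = X̄̄ + A₂·R̄ = 5.8567 + 0.577 × 0.2750 = 6.0153

6.02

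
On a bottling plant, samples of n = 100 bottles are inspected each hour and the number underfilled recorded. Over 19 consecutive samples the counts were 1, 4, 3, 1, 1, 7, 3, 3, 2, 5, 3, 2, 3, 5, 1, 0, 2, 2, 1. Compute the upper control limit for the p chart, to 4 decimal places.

0.0733

p̄ = Σdᵢ / (k·n) = 49 / (19 × 100) = 0.02579
UCL = p̄ + 3·√(p̄(1−p̄)/n) = 0.02579 + 3 × √(0.02579×0.97421/100) = 0.02579 + 3 × 0.01585 = 0.07334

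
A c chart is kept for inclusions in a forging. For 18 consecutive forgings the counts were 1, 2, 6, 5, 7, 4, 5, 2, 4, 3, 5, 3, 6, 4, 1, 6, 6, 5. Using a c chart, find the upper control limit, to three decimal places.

c̄ = (1 + 2 + 6 + 5 + 7 + 4 + 5 + 2 + 4 + 3 + 5 + 3 + 6 + 4 + 1 + 6 + 6 + 5) / 18 = 75 / 18 = 4.1667
UCL = c̄ + 3√c̄ = 4.1667 + 3 × √4.1667 = 4.1667 + 3 × 2.0412 = 10.2904

10.290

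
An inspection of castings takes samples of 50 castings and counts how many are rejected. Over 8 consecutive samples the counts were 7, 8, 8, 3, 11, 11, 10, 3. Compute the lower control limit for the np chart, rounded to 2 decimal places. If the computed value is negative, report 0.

p̄ = Σdᵢ / (k·n) = 61 / (8 × 50) = 0.15250
LCL = np̄ − 3·√(np̄(1−p̄)) = 7.6250 − 3 × 2.5421 = -0.0012 → 0 (negative, so LCL = 0)

0.00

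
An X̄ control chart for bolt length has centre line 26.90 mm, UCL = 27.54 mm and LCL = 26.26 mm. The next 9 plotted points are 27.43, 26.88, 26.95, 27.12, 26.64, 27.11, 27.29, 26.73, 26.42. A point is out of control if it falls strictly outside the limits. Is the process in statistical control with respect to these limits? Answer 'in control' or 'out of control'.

All 9 points lie within [26.26, 27.54].

in control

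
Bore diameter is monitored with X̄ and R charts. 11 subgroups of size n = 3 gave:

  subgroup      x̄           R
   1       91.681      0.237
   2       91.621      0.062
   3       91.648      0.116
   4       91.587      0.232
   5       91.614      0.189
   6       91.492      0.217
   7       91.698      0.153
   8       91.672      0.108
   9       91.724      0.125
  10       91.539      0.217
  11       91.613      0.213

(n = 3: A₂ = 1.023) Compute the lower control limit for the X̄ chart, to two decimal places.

91.45

X̄̄ = (91.681 + 91.621 + 91.648 + 91.587 + 91.614 + 91.492 + 91.698 + 91.672 + 91.724 + 91.539 + 91.613) / 11 = 1007.8890 / 11 = 91.6263
R̄ = (0.237 + 0.062 + 0.116 + 0.232 + 0.189 + 0.217 + 0.153 + 0.108 + 0.125 + 0.217 + 0.213) / 11 = 1.8690 / 11 = 0.1699
LCL = X̄̄ − A₂·R̄ = 91.6263 − 1.023 × 0.1699 = 91.4525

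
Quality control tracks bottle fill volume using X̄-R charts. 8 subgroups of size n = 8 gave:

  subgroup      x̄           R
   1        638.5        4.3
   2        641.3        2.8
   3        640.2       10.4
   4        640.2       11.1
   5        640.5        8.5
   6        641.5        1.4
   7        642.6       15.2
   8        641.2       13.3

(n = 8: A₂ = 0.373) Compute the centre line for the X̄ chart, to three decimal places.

X̄̄ = (638.5 + 641.3 + 640.2 + 640.2 + 640.5 + 641.5 + 642.6 + 641.2) / 8 = 5126.0000 / 8 = 640.7500
CL = X̄̄ = 640.7500

640.750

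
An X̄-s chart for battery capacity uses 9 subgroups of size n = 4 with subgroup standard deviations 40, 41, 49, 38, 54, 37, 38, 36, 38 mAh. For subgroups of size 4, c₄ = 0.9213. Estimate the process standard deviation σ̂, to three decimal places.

44.744

s̄ = (40 + 41 + 49 + 38 + 54 + 37 + 38 + 36 + 38) / 9 = 41.2222
σ̂ = s̄ / c₄ = 41.2222 / 0.9213 = 44.7435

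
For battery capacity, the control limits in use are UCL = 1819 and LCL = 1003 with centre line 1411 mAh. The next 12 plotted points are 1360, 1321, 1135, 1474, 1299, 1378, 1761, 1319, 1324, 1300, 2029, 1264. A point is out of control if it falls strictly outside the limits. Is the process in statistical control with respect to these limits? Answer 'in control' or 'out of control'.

out of control

Compare each point to [1003, 1819]: sample 11 = 2029 > UCL.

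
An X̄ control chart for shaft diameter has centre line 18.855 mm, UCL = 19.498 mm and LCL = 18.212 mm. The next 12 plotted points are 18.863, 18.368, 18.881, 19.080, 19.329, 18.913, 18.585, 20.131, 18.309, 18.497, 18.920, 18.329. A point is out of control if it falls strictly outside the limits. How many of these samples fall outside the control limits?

1

Compare each point to [18.212, 19.498]: sample 8 = 20.131 > UCL.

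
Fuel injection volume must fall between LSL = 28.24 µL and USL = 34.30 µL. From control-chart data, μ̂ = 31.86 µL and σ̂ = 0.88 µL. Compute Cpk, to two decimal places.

0.92

Cpu = (USL − μ̂) / (3σ̂) = (34.30 − 31.86) / (3 × 0.88) = 0.9242; Cpl = (μ̂ − LSL) / (3σ̂) = (31.86 − 28.24) / (3 × 0.88) = 1.3712; Cpk = min(Cpu, Cpl) = 0.9242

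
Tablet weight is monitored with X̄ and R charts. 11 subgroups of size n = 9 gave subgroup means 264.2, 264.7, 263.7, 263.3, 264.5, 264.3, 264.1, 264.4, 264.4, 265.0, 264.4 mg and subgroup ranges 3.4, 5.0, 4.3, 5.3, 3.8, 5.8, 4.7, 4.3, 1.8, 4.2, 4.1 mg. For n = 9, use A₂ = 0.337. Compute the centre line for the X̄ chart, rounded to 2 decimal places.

X̄̄ = (264.2 + 264.7 + 263.7 + 263.3 + 264.5 + 264.3 + 264.1 + 264.4 + 264.4 + 265.0 + 264.4) / 11 = 2907.0000 / 11 = 264.2727
CL = X̄̄ = 264.2727

264.27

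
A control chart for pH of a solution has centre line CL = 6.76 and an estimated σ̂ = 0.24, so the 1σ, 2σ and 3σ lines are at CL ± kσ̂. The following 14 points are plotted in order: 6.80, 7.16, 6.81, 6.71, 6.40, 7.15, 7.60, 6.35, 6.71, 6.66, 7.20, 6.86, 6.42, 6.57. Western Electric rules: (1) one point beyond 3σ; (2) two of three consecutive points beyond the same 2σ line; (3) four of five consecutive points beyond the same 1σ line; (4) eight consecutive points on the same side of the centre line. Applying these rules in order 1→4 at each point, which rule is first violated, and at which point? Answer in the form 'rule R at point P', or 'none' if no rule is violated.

rule 1 at point 7

Zone of each point (C = within 1σ̂, B = 1σ̂–2σ̂, A = 2σ̂–3σ̂, * = beyond 3σ̂; sign = side of CL): 1:+C, 2:+B, 3:+C, 4:-C, 5:-B, 6:+B, 7:+*, 8:-B, 9:-C, 10:-C, 11:+B, 12:+C, 13:-B, 14:-C
Rule 1 (one point beyond the 3σ limits) is satisfied at point 7.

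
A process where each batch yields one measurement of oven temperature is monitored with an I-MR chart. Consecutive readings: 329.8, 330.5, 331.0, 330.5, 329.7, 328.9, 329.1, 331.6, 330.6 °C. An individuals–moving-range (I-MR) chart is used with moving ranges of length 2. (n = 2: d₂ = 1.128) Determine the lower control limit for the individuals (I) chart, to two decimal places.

X̄ = (329.8 + 330.5 + 331.0 + 330.5 + 329.7 + 328.9 + 329.1 + 331.6 + 330.6) / 9 = 330.1889
Moving ranges: 0.7, 0.5, 0.5, 0.8, 0.8, 0.2, 2.5, 1.0; M̄R̄ = 7.0000 / 8 = 0.8750
LCL = X̄ − 3·M̄R̄/d₂ = 330.1889 − 3 × 0.8750 / 1.128 = 327.8618

327.86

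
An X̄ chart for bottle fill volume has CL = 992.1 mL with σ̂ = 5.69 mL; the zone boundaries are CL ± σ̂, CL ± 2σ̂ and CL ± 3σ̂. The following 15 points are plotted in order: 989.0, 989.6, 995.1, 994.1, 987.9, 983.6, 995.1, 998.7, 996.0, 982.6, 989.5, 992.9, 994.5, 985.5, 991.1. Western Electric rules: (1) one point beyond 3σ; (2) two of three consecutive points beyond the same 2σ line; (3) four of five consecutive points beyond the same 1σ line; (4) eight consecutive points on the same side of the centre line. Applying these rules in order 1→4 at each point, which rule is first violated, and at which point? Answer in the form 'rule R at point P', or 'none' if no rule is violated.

Zone of each point (C = within 1σ̂, B = 1σ̂–2σ̂, A = 2σ̂–3σ̂, * = beyond 3σ̂; sign = side of CL): 1:-C, 2:-C, 3:+C, 4:+C, 5:-C, 6:-B, 7:+C, 8:+B, 9:+C, 10:-B, 11:-C, 12:+C, 13:+C, 14:-B, 15:-C
No rule fires across all 15 points.

none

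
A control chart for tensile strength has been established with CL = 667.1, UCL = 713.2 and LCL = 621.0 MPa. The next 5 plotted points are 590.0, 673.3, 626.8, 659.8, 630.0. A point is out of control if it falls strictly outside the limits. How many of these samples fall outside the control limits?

Compare each point to [621.0, 713.2]: sample 1 = 590.0 < LCL.

1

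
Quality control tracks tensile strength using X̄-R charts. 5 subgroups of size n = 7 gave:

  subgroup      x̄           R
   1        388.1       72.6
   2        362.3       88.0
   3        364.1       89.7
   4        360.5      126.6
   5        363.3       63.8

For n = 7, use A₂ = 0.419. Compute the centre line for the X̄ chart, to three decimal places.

367.660

X̄̄ = (388.1 + 362.3 + 364.1 + 360.5 + 363.3) / 5 = 1838.3000 / 5 = 367.6600
CL = X̄̄ = 367.6600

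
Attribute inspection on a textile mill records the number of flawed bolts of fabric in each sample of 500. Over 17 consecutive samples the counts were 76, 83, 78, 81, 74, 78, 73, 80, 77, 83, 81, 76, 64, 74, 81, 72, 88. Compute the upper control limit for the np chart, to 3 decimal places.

101.877

p̄ = Σdᵢ / (k·n) = 1319 / (17 × 500) = 0.15518
UCL = np̄ + 3·√(np̄(1−p̄)) = 77.5882 + 3 × √(77.5882×0.84482) = 77.5882 + 3 × 8.0962 = 101.8768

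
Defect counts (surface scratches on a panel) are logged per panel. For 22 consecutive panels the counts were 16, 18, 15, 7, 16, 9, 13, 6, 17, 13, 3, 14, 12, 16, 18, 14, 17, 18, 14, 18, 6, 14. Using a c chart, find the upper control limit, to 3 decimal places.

24.331

c̄ = (16 + 18 + 15 + 7 + 16 + 9 + 13 + 6 + 17 + 13 + 3 + 14 + 12 + 16 + 18 + 14 + 17 + 18 + 14 + 18 + 6 + 14) / 22 = 294 / 22 = 13.3636
UCL = c̄ + 3√c̄ = 13.3636 + 3 × √13.3636 = 13.3636 + 3 × 3.6556 = 24.3305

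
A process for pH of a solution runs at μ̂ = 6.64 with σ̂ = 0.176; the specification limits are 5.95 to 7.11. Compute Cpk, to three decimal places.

Cpu = (USL − μ̂) / (3σ̂) = (7.11 − 6.64) / (3 × 0.176) = 0.8902; Cpl = (μ̂ − LSL) / (3σ̂) = (6.64 − 5.95) / (3 × 0.176) = 1.3068; Cpk = min(Cpu, Cpl) = 0.8902

0.890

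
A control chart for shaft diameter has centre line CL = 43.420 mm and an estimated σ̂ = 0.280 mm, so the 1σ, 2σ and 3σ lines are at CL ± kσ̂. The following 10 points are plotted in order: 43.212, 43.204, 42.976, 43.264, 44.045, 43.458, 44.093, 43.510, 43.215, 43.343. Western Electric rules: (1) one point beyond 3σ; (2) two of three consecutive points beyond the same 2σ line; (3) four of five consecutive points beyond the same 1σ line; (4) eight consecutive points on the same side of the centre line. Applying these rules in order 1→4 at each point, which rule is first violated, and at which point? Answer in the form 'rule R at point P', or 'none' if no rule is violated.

rule 2 at point 7

Zone of each point (C = within 1σ̂, B = 1σ̂–2σ̂, A = 2σ̂–3σ̂, * = beyond 3σ̂; sign = side of CL): 1:-C, 2:-C, 3:-B, 4:-C, 5:+A, 6:+C, 7:+A, 8:+C, 9:-C, 10:-C
Rule 2 (two of three consecutive points beyond the same 2σ limit) is satisfied at point 7.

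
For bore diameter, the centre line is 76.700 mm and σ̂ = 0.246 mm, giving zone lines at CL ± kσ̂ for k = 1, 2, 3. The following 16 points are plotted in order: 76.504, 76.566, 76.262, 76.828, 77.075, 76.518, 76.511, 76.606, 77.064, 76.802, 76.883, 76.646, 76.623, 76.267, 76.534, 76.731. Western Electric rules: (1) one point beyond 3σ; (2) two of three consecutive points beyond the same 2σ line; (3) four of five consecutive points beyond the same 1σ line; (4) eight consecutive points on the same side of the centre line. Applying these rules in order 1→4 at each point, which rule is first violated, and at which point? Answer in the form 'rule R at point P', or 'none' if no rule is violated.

none

Zone of each point (C = within 1σ̂, B = 1σ̂–2σ̂, A = 2σ̂–3σ̂, * = beyond 3σ̂; sign = side of CL): 1:-C, 2:-C, 3:-B, 4:+C, 5:+B, 6:-C, 7:-C, 8:-C, 9:+B, 10:+C, 11:+C, 12:-C, 13:-C, 14:-B, 15:-C, 16:+C
No rule fires across all 16 points.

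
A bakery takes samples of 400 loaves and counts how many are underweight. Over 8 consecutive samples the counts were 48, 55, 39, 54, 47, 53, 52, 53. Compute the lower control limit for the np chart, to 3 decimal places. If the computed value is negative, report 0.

30.261

p̄ = Σdᵢ / (k·n) = 401 / (8 × 400) = 0.12531
LCL = np̄ − 3·√(np̄(1−p̄)) = 50.1250 − 3 × 6.6215 = 30.2606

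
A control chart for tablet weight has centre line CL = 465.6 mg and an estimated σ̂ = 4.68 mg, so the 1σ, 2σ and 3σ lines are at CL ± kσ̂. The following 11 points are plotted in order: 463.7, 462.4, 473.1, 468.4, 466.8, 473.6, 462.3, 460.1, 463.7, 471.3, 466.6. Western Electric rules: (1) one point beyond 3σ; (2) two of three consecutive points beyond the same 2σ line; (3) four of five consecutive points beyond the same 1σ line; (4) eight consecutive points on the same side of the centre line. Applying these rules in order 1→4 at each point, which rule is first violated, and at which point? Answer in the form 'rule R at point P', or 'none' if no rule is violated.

Zone of each point (C = within 1σ̂, B = 1σ̂–2σ̂, A = 2σ̂–3σ̂, * = beyond 3σ̂; sign = side of CL): 1:-C, 2:-C, 3:+B, 4:+C, 5:+C, 6:+B, 7:-C, 8:-B, 9:-C, 10:+B, 11:+C
No rule fires across all 11 points.

none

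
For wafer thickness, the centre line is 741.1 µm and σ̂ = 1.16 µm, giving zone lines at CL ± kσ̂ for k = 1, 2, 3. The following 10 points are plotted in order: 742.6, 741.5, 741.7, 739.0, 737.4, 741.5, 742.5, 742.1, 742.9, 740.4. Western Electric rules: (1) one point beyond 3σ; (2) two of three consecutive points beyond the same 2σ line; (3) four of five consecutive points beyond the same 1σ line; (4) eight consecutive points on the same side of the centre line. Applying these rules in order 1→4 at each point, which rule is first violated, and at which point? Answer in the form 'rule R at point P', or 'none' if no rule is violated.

rule 1 at point 5

Zone of each point (C = within 1σ̂, B = 1σ̂–2σ̂, A = 2σ̂–3σ̂, * = beyond 3σ̂; sign = side of CL): 1:+B, 2:+C, 3:+C, 4:-B, 5:-*, 6:+C, 7:+B, 8:+C, 9:+B, 10:-C
Rule 1 (one point beyond the 3σ limits) is satisfied at point 5.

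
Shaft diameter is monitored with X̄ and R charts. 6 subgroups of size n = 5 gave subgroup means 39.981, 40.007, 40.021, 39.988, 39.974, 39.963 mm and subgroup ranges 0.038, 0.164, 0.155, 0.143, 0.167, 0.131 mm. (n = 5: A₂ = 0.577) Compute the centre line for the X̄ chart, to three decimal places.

39.989

X̄̄ = (39.981 + 40.007 + 40.021 + 39.988 + 39.974 + 39.963) / 6 = 239.9340 / 6 = 39.9890
CL = X̄̄ = 39.9890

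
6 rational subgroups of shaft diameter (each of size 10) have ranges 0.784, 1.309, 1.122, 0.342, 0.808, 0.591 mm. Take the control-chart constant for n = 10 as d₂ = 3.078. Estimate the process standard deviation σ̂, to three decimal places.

R̄ = (0.784 + 1.309 + 1.122 + 0.342 + 0.808 + 0.591) / 6 = 0.8260
σ̂ = R̄ / d₂ = 0.8260 / 3.078 = 0.2684

0.268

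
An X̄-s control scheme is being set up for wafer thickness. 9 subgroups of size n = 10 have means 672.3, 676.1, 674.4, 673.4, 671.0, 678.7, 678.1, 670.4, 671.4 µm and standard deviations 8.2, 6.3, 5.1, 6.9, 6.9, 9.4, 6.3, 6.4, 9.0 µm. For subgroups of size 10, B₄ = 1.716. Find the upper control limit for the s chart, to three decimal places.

s̄ = (8.2 + 6.3 + 5.1 + 6.9 + 6.9 + 9.4 + 6.3 + 6.4 + 9.0) / 9 = 7.1667
UCL_s = B₄·s̄ = 1.716 × 7.1667 = 12.2980

12.298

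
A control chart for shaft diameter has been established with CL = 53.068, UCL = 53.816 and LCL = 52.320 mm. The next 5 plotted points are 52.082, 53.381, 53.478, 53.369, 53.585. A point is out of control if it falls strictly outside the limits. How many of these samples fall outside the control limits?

1

Compare each point to [52.320, 53.816]: sample 1 = 52.082 < LCL.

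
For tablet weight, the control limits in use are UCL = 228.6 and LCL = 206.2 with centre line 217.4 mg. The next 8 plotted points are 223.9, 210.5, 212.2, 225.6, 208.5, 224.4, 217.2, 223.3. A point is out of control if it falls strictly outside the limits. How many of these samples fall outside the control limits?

All 8 points lie within [206.2, 228.6].

0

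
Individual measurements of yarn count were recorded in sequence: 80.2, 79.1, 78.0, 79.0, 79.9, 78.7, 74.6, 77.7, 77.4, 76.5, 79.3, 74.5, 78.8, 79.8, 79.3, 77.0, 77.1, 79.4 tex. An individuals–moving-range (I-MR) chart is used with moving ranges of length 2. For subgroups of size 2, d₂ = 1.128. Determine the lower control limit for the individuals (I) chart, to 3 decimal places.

X̄ = (80.2 + 79.1 + 78.0 + 79.0 + 79.9 + 78.7 + 74.6 + 77.7 + 77.4 + 76.5 + 79.3 + 74.5 + 78.8 + 79.8 + 79.3 + 77.0 + 77.1 + 79.4) / 18 = 78.1278
Moving ranges: 1.1, 1.1, 1.0, 0.9, 1.2, 4.1, 3.1, 0.3, 0.9, 2.8, 4.8, 4.3, 1.0, 0.5, 2.3, 0.1, 2.3; M̄R̄ = 31.8000 / 17 = 1.8706
LCL = X̄ − 3·M̄R̄/d₂ = 78.1278 − 3 × 1.8706 / 1.128 = 73.1528

73.153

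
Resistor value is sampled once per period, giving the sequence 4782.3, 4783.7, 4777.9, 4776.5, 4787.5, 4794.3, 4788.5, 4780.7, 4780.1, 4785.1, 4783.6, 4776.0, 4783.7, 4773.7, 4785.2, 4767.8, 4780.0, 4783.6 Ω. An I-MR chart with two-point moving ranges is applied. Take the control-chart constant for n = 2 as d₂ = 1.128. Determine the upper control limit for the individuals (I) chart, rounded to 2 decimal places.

X̄ = (4782.3 + 4783.7 + 4777.9 + 4776.5 + 4787.5 + 4794.3 + 4788.5 + 4780.7 + 4780.1 + 4785.1 + 4783.6 + 4776.0 + 4783.7 + 4773.7 + 4785.2 + 4767.8 + 4780.0 + 4783.6) / 18 = 4781.6778
Moving ranges: 1.4, 5.8, 1.4, 11.0, 6.8, 5.8, 7.8, 0.6, 5.0, 1.5, 7.6, 7.7, 10.0, 11.5, 17.4, 12.2, 3.6; M̄R̄ = 117.1000 / 17 = 6.8882
UCL = X̄ + 3·M̄R̄/d₂ = 4781.6778 + 3 × 6.8882 / 1.128 = 4799.9976

4800.00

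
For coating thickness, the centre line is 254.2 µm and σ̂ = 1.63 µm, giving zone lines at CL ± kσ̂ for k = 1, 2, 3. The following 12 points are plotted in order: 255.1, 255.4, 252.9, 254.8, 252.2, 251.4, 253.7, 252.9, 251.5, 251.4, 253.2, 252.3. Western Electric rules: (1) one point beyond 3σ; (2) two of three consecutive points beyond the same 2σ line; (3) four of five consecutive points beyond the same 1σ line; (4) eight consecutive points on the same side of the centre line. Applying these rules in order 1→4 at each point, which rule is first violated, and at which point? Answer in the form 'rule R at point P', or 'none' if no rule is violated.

rule 4 at point 12

Zone of each point (C = within 1σ̂, B = 1σ̂–2σ̂, A = 2σ̂–3σ̂, * = beyond 3σ̂; sign = side of CL): 1:+C, 2:+C, 3:-C, 4:+C, 5:-B, 6:-B, 7:-C, 8:-C, 9:-B, 10:-B, 11:-C, 12:-B
Rule 4 (eight consecutive points on the same side of the centre line) is satisfied at point 12.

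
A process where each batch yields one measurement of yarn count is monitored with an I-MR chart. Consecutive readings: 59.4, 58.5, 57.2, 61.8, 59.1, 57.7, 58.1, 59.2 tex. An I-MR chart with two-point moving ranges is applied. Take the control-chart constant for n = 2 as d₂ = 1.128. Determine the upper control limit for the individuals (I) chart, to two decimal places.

X̄ = (59.4 + 58.5 + 57.2 + 61.8 + 59.1 + 57.7 + 58.1 + 59.2) / 8 = 58.8750
Moving ranges: 0.9, 1.3, 4.6, 2.7, 1.4, 0.4, 1.1; M̄R̄ = 12.4000 / 7 = 1.7714
UCL = X̄ + 3·M̄R̄/d₂ = 58.8750 + 3 × 1.7714 / 1.128 = 63.5862

63.59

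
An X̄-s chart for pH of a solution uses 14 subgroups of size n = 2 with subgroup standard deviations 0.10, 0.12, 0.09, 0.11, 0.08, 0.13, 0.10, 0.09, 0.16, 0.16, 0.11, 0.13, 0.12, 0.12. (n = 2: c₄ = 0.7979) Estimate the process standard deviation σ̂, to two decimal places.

0.15

s̄ = (0.10 + 0.12 + 0.09 + 0.11 + 0.08 + 0.13 + 0.10 + 0.09 + 0.16 + 0.16 + 0.11 + 0.13 + 0.12 + 0.12) / 14 = 0.1157
σ̂ = s̄ / c₄ = 0.1157 / 0.7979 = 0.1450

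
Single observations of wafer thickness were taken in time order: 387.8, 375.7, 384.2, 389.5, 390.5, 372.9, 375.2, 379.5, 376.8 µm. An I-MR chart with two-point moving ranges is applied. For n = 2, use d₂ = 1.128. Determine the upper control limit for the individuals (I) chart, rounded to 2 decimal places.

399.23

X̄ = (387.8 + 375.7 + 384.2 + 389.5 + 390.5 + 372.9 + 375.2 + 379.5 + 376.8) / 9 = 381.3444
Moving ranges: 12.1, 8.5, 5.3, 1.0, 17.6, 2.3, 4.3, 2.7; M̄R̄ = 53.8000 / 8 = 6.7250
UCL = X̄ + 3·M̄R̄/d₂ = 381.3444 + 3 × 6.7250 / 1.128 = 399.2301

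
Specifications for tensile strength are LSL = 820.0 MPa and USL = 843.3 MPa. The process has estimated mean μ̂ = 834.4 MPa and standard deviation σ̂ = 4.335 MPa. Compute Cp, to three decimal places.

Cp = (USL − LSL) / (6σ̂) = (843.3 − 820.0) / (6 × 4.335) = 23.3000 / 26.0100 = 0.8958

0.896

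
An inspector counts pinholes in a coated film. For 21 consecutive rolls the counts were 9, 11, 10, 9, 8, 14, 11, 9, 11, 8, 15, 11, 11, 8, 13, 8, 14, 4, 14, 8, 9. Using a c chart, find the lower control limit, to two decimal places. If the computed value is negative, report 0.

c̄ = (9 + 11 + 10 + 9 + 8 + 14 + 11 + 9 + 11 + 8 + 15 + 11 + 11 + 8 + 13 + 8 + 14 + 4 + 14 + 8 + 9) / 21 = 215 / 21 = 10.2381
LCL = c̄ − 3√c̄ = 10.2381 − 3 × 3.1997 = 0.6390

0.64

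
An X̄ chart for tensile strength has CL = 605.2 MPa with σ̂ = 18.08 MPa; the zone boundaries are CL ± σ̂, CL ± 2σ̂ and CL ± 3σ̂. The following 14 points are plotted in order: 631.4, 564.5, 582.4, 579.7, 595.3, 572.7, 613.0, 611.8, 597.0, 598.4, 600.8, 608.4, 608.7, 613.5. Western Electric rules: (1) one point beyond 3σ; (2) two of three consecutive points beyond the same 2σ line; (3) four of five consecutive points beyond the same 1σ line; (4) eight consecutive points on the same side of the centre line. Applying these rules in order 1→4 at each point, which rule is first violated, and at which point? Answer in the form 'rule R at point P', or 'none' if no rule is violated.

Zone of each point (C = within 1σ̂, B = 1σ̂–2σ̂, A = 2σ̂–3σ̂, * = beyond 3σ̂; sign = side of CL): 1:+B, 2:-A, 3:-B, 4:-B, 5:-C, 6:-B, 7:+C, 8:+C, 9:-C, 10:-C, 11:-C, 12:+C, 13:+C, 14:+C
Rule 3 (four of five consecutive points beyond the same 1σ limit) is satisfied at point 6.

rule 3 at point 6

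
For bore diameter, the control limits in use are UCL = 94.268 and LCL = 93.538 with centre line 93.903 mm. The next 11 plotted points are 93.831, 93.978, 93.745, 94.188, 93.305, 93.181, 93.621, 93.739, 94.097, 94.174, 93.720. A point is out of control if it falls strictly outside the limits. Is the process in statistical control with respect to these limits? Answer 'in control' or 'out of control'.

Compare each point to [93.538, 94.268]: sample 5 = 93.305 < LCL; sample 6 = 93.181 < LCL.

out of control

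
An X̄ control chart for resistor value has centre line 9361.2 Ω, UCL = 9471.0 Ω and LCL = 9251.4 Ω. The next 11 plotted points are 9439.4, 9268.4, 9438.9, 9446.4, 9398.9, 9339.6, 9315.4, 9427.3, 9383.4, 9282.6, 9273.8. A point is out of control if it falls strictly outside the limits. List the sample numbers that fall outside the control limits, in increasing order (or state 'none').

All 11 points lie within [9251.4, 9471.0].

none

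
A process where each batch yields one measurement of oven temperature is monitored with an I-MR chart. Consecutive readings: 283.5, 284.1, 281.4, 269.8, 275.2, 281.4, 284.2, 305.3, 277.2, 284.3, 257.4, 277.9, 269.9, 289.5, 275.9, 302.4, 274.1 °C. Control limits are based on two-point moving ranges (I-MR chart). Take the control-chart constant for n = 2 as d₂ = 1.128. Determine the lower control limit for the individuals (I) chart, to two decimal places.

242.73

X̄ = (283.5 + 284.1 + 281.4 + 269.8 + 275.2 + 281.4 + 284.2 + 305.3 + 277.2 + 284.3 + 257.4 + 277.9 + 269.9 + 289.5 + 275.9 + 302.4 + 274.1) / 17 = 280.7941
Moving ranges: 0.6, 2.7, 11.6, 5.4, 6.2, 2.8, 21.1, 28.1, 7.1, 26.9, 20.5, 8.0, 19.6, 13.6, 26.5, 28.3; M̄R̄ = 229.0000 / 16 = 14.3125
LCL = X̄ − 3·M̄R̄/d₂ = 280.7941 − 3 × 14.3125 / 1.128 = 242.7290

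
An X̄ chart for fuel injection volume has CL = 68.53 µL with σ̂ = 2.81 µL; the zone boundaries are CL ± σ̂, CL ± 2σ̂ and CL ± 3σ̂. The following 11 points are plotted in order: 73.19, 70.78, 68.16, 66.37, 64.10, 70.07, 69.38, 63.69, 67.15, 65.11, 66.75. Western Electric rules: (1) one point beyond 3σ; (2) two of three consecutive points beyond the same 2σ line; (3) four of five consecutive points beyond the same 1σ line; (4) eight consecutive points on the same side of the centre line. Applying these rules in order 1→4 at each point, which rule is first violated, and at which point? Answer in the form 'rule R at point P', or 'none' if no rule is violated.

none

Zone of each point (C = within 1σ̂, B = 1σ̂–2σ̂, A = 2σ̂–3σ̂, * = beyond 3σ̂; sign = side of CL): 1:+B, 2:+C, 3:-C, 4:-C, 5:-B, 6:+C, 7:+C, 8:-B, 9:-C, 10:-B, 11:-C
No rule fires across all 11 points.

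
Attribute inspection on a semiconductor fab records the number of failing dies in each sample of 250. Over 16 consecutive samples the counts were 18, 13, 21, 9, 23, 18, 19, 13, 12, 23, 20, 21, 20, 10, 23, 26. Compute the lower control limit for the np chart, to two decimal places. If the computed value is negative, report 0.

5.78

p̄ = Σdᵢ / (k·n) = 289 / (16 × 250) = 0.07225
LCL = np̄ − 3·√(np̄(1−p̄)) = 18.0625 − 3 × 4.0936 = 5.7817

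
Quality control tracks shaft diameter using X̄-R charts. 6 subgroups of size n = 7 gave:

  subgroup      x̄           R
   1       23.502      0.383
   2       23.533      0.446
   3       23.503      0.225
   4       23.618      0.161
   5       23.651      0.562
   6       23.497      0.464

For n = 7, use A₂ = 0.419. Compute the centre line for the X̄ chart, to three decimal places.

X̄̄ = (23.502 + 23.533 + 23.503 + 23.618 + 23.651 + 23.497) / 6 = 141.3040 / 6 = 23.5507
CL = X̄̄ = 23.5507

23.551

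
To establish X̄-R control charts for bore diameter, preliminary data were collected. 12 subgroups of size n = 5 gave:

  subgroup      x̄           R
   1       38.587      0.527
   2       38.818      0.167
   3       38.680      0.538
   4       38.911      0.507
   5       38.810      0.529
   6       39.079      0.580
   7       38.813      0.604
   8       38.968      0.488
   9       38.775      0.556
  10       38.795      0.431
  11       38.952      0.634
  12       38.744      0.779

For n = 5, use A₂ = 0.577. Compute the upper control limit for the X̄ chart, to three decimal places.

X̄̄ = (38.587 + 38.818 + 38.680 + 38.911 + 38.810 + 39.079 + 38.813 + 38.968 + 38.775 + 38.795 + 38.952 + 38.744) / 12 = 465.9320 / 12 = 38.8277
R̄ = (0.527 + 0.167 + 0.538 + 0.507 + 0.529 + 0.580 + 0.604 + 0.488 + 0.556 + 0.431 + 0.634 + 0.779) / 12 = 6.3400 / 12 = 0.5283
UCL = X̄̄ + A₂·R̄ = 38.8277 + 0.577 × 0.5283 = 39.1325

39.133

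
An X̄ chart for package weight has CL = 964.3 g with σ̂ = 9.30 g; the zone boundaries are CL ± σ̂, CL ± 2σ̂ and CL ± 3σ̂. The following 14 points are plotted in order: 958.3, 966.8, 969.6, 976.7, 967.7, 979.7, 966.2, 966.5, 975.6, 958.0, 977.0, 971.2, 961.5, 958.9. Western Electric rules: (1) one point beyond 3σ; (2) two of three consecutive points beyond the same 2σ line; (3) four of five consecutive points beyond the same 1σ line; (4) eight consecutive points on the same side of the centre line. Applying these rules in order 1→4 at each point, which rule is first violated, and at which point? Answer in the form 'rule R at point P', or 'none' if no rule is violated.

rule 4 at point 9

Zone of each point (C = within 1σ̂, B = 1σ̂–2σ̂, A = 2σ̂–3σ̂, * = beyond 3σ̂; sign = side of CL): 1:-C, 2:+C, 3:+C, 4:+B, 5:+C, 6:+B, 7:+C, 8:+C, 9:+B, 10:-C, 11:+B, 12:+C, 13:-C, 14:-C
Rule 4 (eight consecutive points on the same side of the centre line) is satisfied at point 9.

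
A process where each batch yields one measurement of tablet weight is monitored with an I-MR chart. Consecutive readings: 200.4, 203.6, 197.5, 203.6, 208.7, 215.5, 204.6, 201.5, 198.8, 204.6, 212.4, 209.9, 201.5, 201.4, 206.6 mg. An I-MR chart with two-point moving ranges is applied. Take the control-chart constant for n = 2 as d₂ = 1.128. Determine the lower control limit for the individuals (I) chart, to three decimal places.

X̄ = (200.4 + 203.6 + 197.5 + 203.6 + 208.7 + 215.5 + 204.6 + 201.5 + 198.8 + 204.6 + 212.4 + 209.9 + 201.5 + 201.4 + 206.6) / 15 = 204.7067
Moving ranges: 3.2, 6.1, 6.1, 5.1, 6.8, 10.9, 3.1, 2.7, 5.8, 7.8, 2.5, 8.4, 0.1, 5.2; M̄R̄ = 73.8000 / 14 = 5.2714
LCL = X̄ − 3·M̄R̄/d₂ = 204.7067 − 3 × 5.2714 / 1.128 = 190.6869

190.687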